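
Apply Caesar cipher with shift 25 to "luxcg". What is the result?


Caesar cipher: shift "luxcg" by 25
  'l' (pos 11) + 25 = pos 10 = 'k'
  'u' (pos 20) + 25 = pos 19 = 't'
  'x' (pos 23) + 25 = pos 22 = 'w'
  'c' (pos 2) + 25 = pos 1 = 'b'
  'g' (pos 6) + 25 = pos 5 = 'f'
Result: ktwbf

ktwbf


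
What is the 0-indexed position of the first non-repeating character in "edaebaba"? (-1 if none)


Input: edaebaba
Character frequencies:
  'a': 3
  'b': 2
  'd': 1
  'e': 2
Scanning left to right for freq == 1:
  Position 0 ('e'): freq=2, skip
  Position 1 ('d'): unique! => answer = 1

1


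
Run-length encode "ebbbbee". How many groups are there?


Input: ebbbbee
Scanning for consecutive runs:
  Group 1: 'e' x 1 (positions 0-0)
  Group 2: 'b' x 4 (positions 1-4)
  Group 3: 'e' x 2 (positions 5-6)
Total groups: 3

3


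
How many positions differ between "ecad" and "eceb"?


Comparing "ecad" and "eceb" position by position:
  Position 0: 'e' vs 'e' => same
  Position 1: 'c' vs 'c' => same
  Position 2: 'a' vs 'e' => DIFFER
  Position 3: 'd' vs 'b' => DIFFER
Positions that differ: 2

2


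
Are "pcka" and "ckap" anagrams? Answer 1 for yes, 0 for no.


Strings: "pcka", "ckap"
Sorted first:  ackp
Sorted second: ackp
Sorted forms match => anagrams

1


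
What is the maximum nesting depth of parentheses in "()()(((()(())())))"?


Input: "()()(((()(())())))"
Tracking depth:
  Position 0 '(': depth becomes 1
  Position 1 ')': depth becomes 0
  Position 2 '(': depth becomes 1
  Position 3 ')': depth becomes 0
  Position 4 '(': depth becomes 1
  Position 5 '(': depth becomes 2
  Position 6 '(': depth becomes 3
  Position 7 '(': depth becomes 4
  Position 8 ')': depth becomes 3
  Position 9 '(': depth becomes 4
  Position 10 '(': depth becomes 5
  Position 11 ')': depth becomes 4
  Position 12 ')': depth becomes 3
  Position 13 '(': depth becomes 4
  Position 14 ')': depth becomes 3
  Position 15 ')': depth becomes 2
  Position 16 ')': depth becomes 1
  Position 17 ')': depth becomes 0
Maximum depth reached: 5

5


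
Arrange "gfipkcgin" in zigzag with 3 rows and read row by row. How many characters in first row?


Zigzag "gfipkcgin" into 3 rows:
Placing characters:
  'g' => row 0
  'f' => row 1
  'i' => row 2
  'p' => row 1
  'k' => row 0
  'c' => row 1
  'g' => row 2
  'i' => row 1
  'n' => row 0
Rows:
  Row 0: "gkn"
  Row 1: "fpci"
  Row 2: "ig"
First row length: 3

3


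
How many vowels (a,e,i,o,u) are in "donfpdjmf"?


Input: donfpdjmf
Checking each character:
  'd' at position 0: consonant
  'o' at position 1: vowel (running total: 1)
  'n' at position 2: consonant
  'f' at position 3: consonant
  'p' at position 4: consonant
  'd' at position 5: consonant
  'j' at position 6: consonant
  'm' at position 7: consonant
  'f' at position 8: consonant
Total vowels: 1

1


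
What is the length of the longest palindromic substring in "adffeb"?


Input: "adffeb"
Checking substrings for palindromes:
  [2:4] "ff" (len 2) => palindrome
Longest palindromic substring: "ff" with length 2

2


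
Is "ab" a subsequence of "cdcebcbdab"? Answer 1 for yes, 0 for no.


Check if "ab" is a subsequence of "cdcebcbdab"
Greedy scan:
  Position 0 ('c'): no match needed
  Position 1 ('d'): no match needed
  Position 2 ('c'): no match needed
  Position 3 ('e'): no match needed
  Position 4 ('b'): no match needed
  Position 5 ('c'): no match needed
  Position 6 ('b'): no match needed
  Position 7 ('d'): no match needed
  Position 8 ('a'): matches sub[0] = 'a'
  Position 9 ('b'): matches sub[1] = 'b'
All 2 characters matched => is a subsequence

1


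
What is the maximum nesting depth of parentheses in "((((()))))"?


Input: "((((()))))"
Tracking depth:
  Position 0 '(': depth becomes 1
  Position 1 '(': depth becomes 2
  Position 2 '(': depth becomes 3
  Position 3 '(': depth becomes 4
  Position 4 '(': depth becomes 5
  Position 5 ')': depth becomes 4
  Position 6 ')': depth becomes 3
  Position 7 ')': depth becomes 2
  Position 8 ')': depth becomes 1
  Position 9 ')': depth becomes 0
Maximum depth reached: 5

5


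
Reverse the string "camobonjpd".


Input: camobonjpd
Reading characters right to left:
  Position 9: 'd'
  Position 8: 'p'
  Position 7: 'j'
  Position 6: 'n'
  Position 5: 'o'
  Position 4: 'b'
  Position 3: 'o'
  Position 2: 'm'
  Position 1: 'a'
  Position 0: 'c'
Reversed: dpjnobomac

dpjnobomac


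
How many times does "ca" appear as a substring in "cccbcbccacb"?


Searching for "ca" in "cccbcbccacb"
Scanning each position:
  Position 0: "cc" => no
  Position 1: "cc" => no
  Position 2: "cb" => no
  Position 3: "bc" => no
  Position 4: "cb" => no
  Position 5: "bc" => no
  Position 6: "cc" => no
  Position 7: "ca" => MATCH
  Position 8: "ac" => no
  Position 9: "cb" => no
Total occurrences: 1

1


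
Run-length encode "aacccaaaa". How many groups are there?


Input: aacccaaaa
Scanning for consecutive runs:
  Group 1: 'a' x 2 (positions 0-1)
  Group 2: 'c' x 3 (positions 2-4)
  Group 3: 'a' x 4 (positions 5-8)
Total groups: 3

3


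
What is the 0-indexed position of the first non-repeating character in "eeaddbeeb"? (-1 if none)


Input: eeaddbeeb
Character frequencies:
  'a': 1
  'b': 2
  'd': 2
  'e': 4
Scanning left to right for freq == 1:
  Position 0 ('e'): freq=4, skip
  Position 1 ('e'): freq=4, skip
  Position 2 ('a'): unique! => answer = 2

2


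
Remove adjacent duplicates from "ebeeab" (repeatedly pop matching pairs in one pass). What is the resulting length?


Input: ebeeab
Stack-based adjacent duplicate removal:
  Read 'e': push. Stack: e
  Read 'b': push. Stack: eb
  Read 'e': push. Stack: ebe
  Read 'e': matches stack top 'e' => pop. Stack: eb
  Read 'a': push. Stack: eba
  Read 'b': push. Stack: ebab
Final stack: "ebab" (length 4)

4


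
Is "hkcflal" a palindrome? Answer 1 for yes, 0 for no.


Input: hkcflal
Reversed: lalfckh
  Compare pos 0 ('h') with pos 6 ('l'): MISMATCH
  Compare pos 1 ('k') with pos 5 ('a'): MISMATCH
  Compare pos 2 ('c') with pos 4 ('l'): MISMATCH
Result: not a palindrome

0


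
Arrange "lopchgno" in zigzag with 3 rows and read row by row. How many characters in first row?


Zigzag "lopchgno" into 3 rows:
Placing characters:
  'l' => row 0
  'o' => row 1
  'p' => row 2
  'c' => row 1
  'h' => row 0
  'g' => row 1
  'n' => row 2
  'o' => row 1
Rows:
  Row 0: "lh"
  Row 1: "ocgo"
  Row 2: "pn"
First row length: 2

2


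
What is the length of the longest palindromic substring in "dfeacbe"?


Input: "dfeacbe"
Checking substrings for palindromes:
  No multi-char palindromic substrings found
Longest palindromic substring: "d" with length 1

1


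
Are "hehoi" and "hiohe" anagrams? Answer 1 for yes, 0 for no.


Strings: "hehoi", "hiohe"
Sorted first:  ehhio
Sorted second: ehhio
Sorted forms match => anagrams

1


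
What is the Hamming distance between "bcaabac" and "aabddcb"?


Comparing "bcaabac" and "aabddcb" position by position:
  Position 0: 'b' vs 'a' => differ
  Position 1: 'c' vs 'a' => differ
  Position 2: 'a' vs 'b' => differ
  Position 3: 'a' vs 'd' => differ
  Position 4: 'b' vs 'd' => differ
  Position 5: 'a' vs 'c' => differ
  Position 6: 'c' vs 'b' => differ
Total differences (Hamming distance): 7

7


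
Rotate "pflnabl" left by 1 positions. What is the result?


Input: "pflnabl", rotate left by 1
First 1 characters: "p"
Remaining characters: "flnabl"
Concatenate remaining + first: "flnabl" + "p" = "flnablp"

flnablp


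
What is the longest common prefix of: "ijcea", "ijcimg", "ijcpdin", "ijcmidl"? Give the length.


Words: ijcea, ijcimg, ijcpdin, ijcmidl
  Position 0: all 'i' => match
  Position 1: all 'j' => match
  Position 2: all 'c' => match
  Position 3: ('e', 'i', 'p', 'm') => mismatch, stop
LCP = "ijc" (length 3)

3


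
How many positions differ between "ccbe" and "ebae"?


Comparing "ccbe" and "ebae" position by position:
  Position 0: 'c' vs 'e' => DIFFER
  Position 1: 'c' vs 'b' => DIFFER
  Position 2: 'b' vs 'a' => DIFFER
  Position 3: 'e' vs 'e' => same
Positions that differ: 3

3


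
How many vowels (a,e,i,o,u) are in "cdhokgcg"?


Input: cdhokgcg
Checking each character:
  'c' at position 0: consonant
  'd' at position 1: consonant
  'h' at position 2: consonant
  'o' at position 3: vowel (running total: 1)
  'k' at position 4: consonant
  'g' at position 5: consonant
  'c' at position 6: consonant
  'g' at position 7: consonant
Total vowels: 1

1


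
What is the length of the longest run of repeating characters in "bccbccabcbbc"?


Input: "bccbccabcbbc"
Scanning for longest run:
  Position 1 ('c'): new char, reset run to 1
  Position 2 ('c'): continues run of 'c', length=2
  Position 3 ('b'): new char, reset run to 1
  Position 4 ('c'): new char, reset run to 1
  Position 5 ('c'): continues run of 'c', length=2
  Position 6 ('a'): new char, reset run to 1
  Position 7 ('b'): new char, reset run to 1
  Position 8 ('c'): new char, reset run to 1
  Position 9 ('b'): new char, reset run to 1
  Position 10 ('b'): continues run of 'b', length=2
  Position 11 ('c'): new char, reset run to 1
Longest run: 'c' with length 2

2


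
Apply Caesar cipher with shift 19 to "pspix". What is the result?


Caesar cipher: shift "pspix" by 19
  'p' (pos 15) + 19 = pos 8 = 'i'
  's' (pos 18) + 19 = pos 11 = 'l'
  'p' (pos 15) + 19 = pos 8 = 'i'
  'i' (pos 8) + 19 = pos 1 = 'b'
  'x' (pos 23) + 19 = pos 16 = 'q'
Result: ilibq

ilibq


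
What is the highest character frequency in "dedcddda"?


Input: dedcddda
Character counts:
  'a': 1
  'c': 1
  'd': 5
  'e': 1
Maximum frequency: 5

5


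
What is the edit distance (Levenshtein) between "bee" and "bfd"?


Computing edit distance: "bee" -> "bfd"
DP table:
           b    f    d
      0    1    2    3
  b   1    0    1    2
  e   2    1    1    2
  e   3    2    2    2
Edit distance = dp[3][3] = 2

2


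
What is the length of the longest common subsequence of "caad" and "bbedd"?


LCS of "caad" and "bbedd"
DP table:
           b    b    e    d    d
      0    0    0    0    0    0
  c   0    0    0    0    0    0
  a   0    0    0    0    0    0
  a   0    0    0    0    0    0
  d   0    0    0    0    1    1
LCS length = dp[4][5] = 1

1


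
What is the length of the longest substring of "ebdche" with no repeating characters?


Input: "ebdche"
Sliding window (track last position of each char):
  Position 0 ('e'): window [0,0] length 1 -- new best
  Position 1 ('b'): window [0,1] length 2 -- new best
  Position 2 ('d'): window [0,2] length 3 -- new best
  Position 3 ('c'): window [0,3] length 4 -- new best
  Position 4 ('h'): window [0,4] length 5 -- new best
  Position 5 ('e'): repeat (last at 0), move window start to 1
  Position 5 ('e'): window [1,5] length 5
Longest substring with no repeats: "ebdch" with length 5

5


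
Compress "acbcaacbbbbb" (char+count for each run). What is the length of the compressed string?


Input: acbcaacbbbbb
Runs:
  'a' x 1 => "a1"
  'c' x 1 => "c1"
  'b' x 1 => "b1"
  'c' x 1 => "c1"
  'a' x 2 => "a2"
  'c' x 1 => "c1"
  'b' x 5 => "b5"
Compressed: "a1c1b1c1a2c1b5"
Compressed length: 14

14


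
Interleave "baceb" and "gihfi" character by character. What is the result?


Interleaving "baceb" and "gihfi":
  Position 0: 'b' from first, 'g' from second => "bg"
  Position 1: 'a' from first, 'i' from second => "ai"
  Position 2: 'c' from first, 'h' from second => "ch"
  Position 3: 'e' from first, 'f' from second => "ef"
  Position 4: 'b' from first, 'i' from second => "bi"
Result: bgaichefbi

bgaichefbi


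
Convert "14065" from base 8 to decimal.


Input: "14065" in base 8
Positional expansion:
  Digit '1' (value 1) x 8^4 = 4096
  Digit '4' (value 4) x 8^3 = 2048
  Digit '0' (value 0) x 8^2 = 0
  Digit '6' (value 6) x 8^1 = 48
  Digit '5' (value 5) x 8^0 = 5
Sum = 6197

6197


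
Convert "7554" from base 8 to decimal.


Input: "7554" in base 8
Positional expansion:
  Digit '7' (value 7) x 8^3 = 3584
  Digit '5' (value 5) x 8^2 = 320
  Digit '5' (value 5) x 8^1 = 40
  Digit '4' (value 4) x 8^0 = 4
Sum = 3948

3948


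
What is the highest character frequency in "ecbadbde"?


Input: ecbadbde
Character counts:
  'a': 1
  'b': 2
  'c': 1
  'd': 2
  'e': 2
Maximum frequency: 2

2


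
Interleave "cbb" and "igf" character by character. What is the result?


Interleaving "cbb" and "igf":
  Position 0: 'c' from first, 'i' from second => "ci"
  Position 1: 'b' from first, 'g' from second => "bg"
  Position 2: 'b' from first, 'f' from second => "bf"
Result: cibgbf

cibgbf


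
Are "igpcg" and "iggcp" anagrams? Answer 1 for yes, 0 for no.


Strings: "igpcg", "iggcp"
Sorted first:  cggip
Sorted second: cggip
Sorted forms match => anagrams

1


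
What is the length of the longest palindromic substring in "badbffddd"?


Input: "badbffddd"
Checking substrings for palindromes:
  [6:9] "ddd" (len 3) => palindrome
  [4:6] "ff" (len 2) => palindrome
  [6:8] "dd" (len 2) => palindrome
  [7:9] "dd" (len 2) => palindrome
Longest palindromic substring: "ddd" with length 3

3


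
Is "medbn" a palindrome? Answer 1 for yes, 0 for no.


Input: medbn
Reversed: nbdem
  Compare pos 0 ('m') with pos 4 ('n'): MISMATCH
  Compare pos 1 ('e') with pos 3 ('b'): MISMATCH
Result: not a palindrome

0


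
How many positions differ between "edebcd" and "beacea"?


Comparing "edebcd" and "beacea" position by position:
  Position 0: 'e' vs 'b' => DIFFER
  Position 1: 'd' vs 'e' => DIFFER
  Position 2: 'e' vs 'a' => DIFFER
  Position 3: 'b' vs 'c' => DIFFER
  Position 4: 'c' vs 'e' => DIFFER
  Position 5: 'd' vs 'a' => DIFFER
Positions that differ: 6

6


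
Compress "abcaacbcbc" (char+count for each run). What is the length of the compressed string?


Input: abcaacbcbc
Runs:
  'a' x 1 => "a1"
  'b' x 1 => "b1"
  'c' x 1 => "c1"
  'a' x 2 => "a2"
  'c' x 1 => "c1"
  'b' x 1 => "b1"
  'c' x 1 => "c1"
  'b' x 1 => "b1"
  'c' x 1 => "c1"
Compressed: "a1b1c1a2c1b1c1b1c1"
Compressed length: 18

18


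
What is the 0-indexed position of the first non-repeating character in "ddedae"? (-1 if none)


Input: ddedae
Character frequencies:
  'a': 1
  'd': 3
  'e': 2
Scanning left to right for freq == 1:
  Position 0 ('d'): freq=3, skip
  Position 1 ('d'): freq=3, skip
  Position 2 ('e'): freq=2, skip
  Position 3 ('d'): freq=3, skip
  Position 4 ('a'): unique! => answer = 4

4


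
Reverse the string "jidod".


Input: jidod
Reading characters right to left:
  Position 4: 'd'
  Position 3: 'o'
  Position 2: 'd'
  Position 1: 'i'
  Position 0: 'j'
Reversed: dodij

dodij


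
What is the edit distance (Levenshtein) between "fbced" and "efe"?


Computing edit distance: "fbced" -> "efe"
DP table:
           e    f    e
      0    1    2    3
  f   1    1    1    2
  b   2    2    2    2
  c   3    3    3    3
  e   4    3    4    3
  d   5    4    4    4
Edit distance = dp[5][3] = 4

4


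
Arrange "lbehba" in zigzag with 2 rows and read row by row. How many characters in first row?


Zigzag "lbehba" into 2 rows:
Placing characters:
  'l' => row 0
  'b' => row 1
  'e' => row 0
  'h' => row 1
  'b' => row 0
  'a' => row 1
Rows:
  Row 0: "leb"
  Row 1: "bha"
First row length: 3

3


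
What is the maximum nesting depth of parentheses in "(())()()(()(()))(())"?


Input: "(())()()(()(()))(())"
Tracking depth:
  Position 0 '(': depth becomes 1
  Position 1 '(': depth becomes 2
  Position 2 ')': depth becomes 1
  Position 3 ')': depth becomes 0
  Position 4 '(': depth becomes 1
  Position 5 ')': depth becomes 0
  Position 6 '(': depth becomes 1
  Position 7 ')': depth becomes 0
  Position 8 '(': depth becomes 1
  Position 9 '(': depth becomes 2
  Position 10 ')': depth becomes 1
  Position 11 '(': depth becomes 2
  Position 12 '(': depth becomes 3
  Position 13 ')': depth becomes 2
  Position 14 ')': depth becomes 1
  Position 15 ')': depth becomes 0
  Position 16 '(': depth becomes 1
  Position 17 '(': depth becomes 2
  Position 18 ')': depth becomes 1
  Position 19 ')': depth becomes 0
Maximum depth reached: 3

3


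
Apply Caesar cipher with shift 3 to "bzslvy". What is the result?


Caesar cipher: shift "bzslvy" by 3
  'b' (pos 1) + 3 = pos 4 = 'e'
  'z' (pos 25) + 3 = pos 2 = 'c'
  's' (pos 18) + 3 = pos 21 = 'v'
  'l' (pos 11) + 3 = pos 14 = 'o'
  'v' (pos 21) + 3 = pos 24 = 'y'
  'y' (pos 24) + 3 = pos 1 = 'b'
Result: ecvoyb

ecvoyb


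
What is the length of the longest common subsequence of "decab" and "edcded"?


LCS of "decab" and "edcded"
DP table:
           e    d    c    d    e    d
      0    0    0    0    0    0    0
  d   0    0    1    1    1    1    1
  e   0    1    1    1    1    2    2
  c   0    1    1    2    2    2    2
  a   0    1    1    2    2    2    2
  b   0    1    1    2    2    2    2
LCS length = dp[5][6] = 2

2


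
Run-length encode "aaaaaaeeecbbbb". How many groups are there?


Input: aaaaaaeeecbbbb
Scanning for consecutive runs:
  Group 1: 'a' x 6 (positions 0-5)
  Group 2: 'e' x 3 (positions 6-8)
  Group 3: 'c' x 1 (positions 9-9)
  Group 4: 'b' x 4 (positions 10-13)
Total groups: 4

4


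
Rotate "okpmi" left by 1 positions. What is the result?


Input: "okpmi", rotate left by 1
First 1 characters: "o"
Remaining characters: "kpmi"
Concatenate remaining + first: "kpmi" + "o" = "kpmio"

kpmio


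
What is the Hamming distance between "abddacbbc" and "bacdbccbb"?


Comparing "abddacbbc" and "bacdbccbb" position by position:
  Position 0: 'a' vs 'b' => differ
  Position 1: 'b' vs 'a' => differ
  Position 2: 'd' vs 'c' => differ
  Position 3: 'd' vs 'd' => same
  Position 4: 'a' vs 'b' => differ
  Position 5: 'c' vs 'c' => same
  Position 6: 'b' vs 'c' => differ
  Position 7: 'b' vs 'b' => same
  Position 8: 'c' vs 'b' => differ
Total differences (Hamming distance): 6

6


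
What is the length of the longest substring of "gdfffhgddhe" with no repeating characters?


Input: "gdfffhgddhe"
Sliding window (track last position of each char):
  Position 0 ('g'): window [0,0] length 1 -- new best
  Position 1 ('d'): window [0,1] length 2 -- new best
  Position 2 ('f'): window [0,2] length 3 -- new best
  Position 3 ('f'): repeat (last at 2), move window start to 3
  Position 3 ('f'): window [3,3] length 1
  Position 4 ('f'): repeat (last at 3), move window start to 4
  Position 4 ('f'): window [4,4] length 1
  Position 5 ('h'): window [4,5] length 2
  Position 6 ('g'): window [4,6] length 3
  Position 7 ('d'): window [4,7] length 4 -- new best
  Position 8 ('d'): repeat (last at 7), move window start to 8
  Position 8 ('d'): window [8,8] length 1
  Position 9 ('h'): window [8,9] length 2
  Position 10 ('e'): window [8,10] length 3
Longest substring with no repeats: "fhgd" with length 4

4


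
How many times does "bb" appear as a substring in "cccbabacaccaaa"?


Searching for "bb" in "cccbabacaccaaa"
Scanning each position:
  Position 0: "cc" => no
  Position 1: "cc" => no
  Position 2: "cb" => no
  Position 3: "ba" => no
  Position 4: "ab" => no
  Position 5: "ba" => no
  Position 6: "ac" => no
  Position 7: "ca" => no
  Position 8: "ac" => no
  Position 9: "cc" => no
  Position 10: "ca" => no
  Position 11: "aa" => no
  Position 12: "aa" => no
Total occurrences: 0

0


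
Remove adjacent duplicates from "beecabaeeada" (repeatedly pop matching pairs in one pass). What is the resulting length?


Input: beecabaeeada
Stack-based adjacent duplicate removal:
  Read 'b': push. Stack: b
  Read 'e': push. Stack: be
  Read 'e': matches stack top 'e' => pop. Stack: b
  Read 'c': push. Stack: bc
  Read 'a': push. Stack: bca
  Read 'b': push. Stack: bcab
  Read 'a': push. Stack: bcaba
  Read 'e': push. Stack: bcabae
  Read 'e': matches stack top 'e' => pop. Stack: bcaba
  Read 'a': matches stack top 'a' => pop. Stack: bcab
  Read 'd': push. Stack: bcabd
  Read 'a': push. Stack: bcabda
Final stack: "bcabda" (length 6)

6


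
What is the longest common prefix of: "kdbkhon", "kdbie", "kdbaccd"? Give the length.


Words: kdbkhon, kdbie, kdbaccd
  Position 0: all 'k' => match
  Position 1: all 'd' => match
  Position 2: all 'b' => match
  Position 3: ('k', 'i', 'a') => mismatch, stop
LCP = "kdb" (length 3)

3


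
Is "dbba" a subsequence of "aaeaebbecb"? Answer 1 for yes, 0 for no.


Check if "dbba" is a subsequence of "aaeaebbecb"
Greedy scan:
  Position 0 ('a'): no match needed
  Position 1 ('a'): no match needed
  Position 2 ('e'): no match needed
  Position 3 ('a'): no match needed
  Position 4 ('e'): no match needed
  Position 5 ('b'): no match needed
  Position 6 ('b'): no match needed
  Position 7 ('e'): no match needed
  Position 8 ('c'): no match needed
  Position 9 ('b'): no match needed
Only matched 0/4 characters => not a subsequence

0


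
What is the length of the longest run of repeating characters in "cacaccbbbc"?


Input: "cacaccbbbc"
Scanning for longest run:
  Position 1 ('a'): new char, reset run to 1
  Position 2 ('c'): new char, reset run to 1
  Position 3 ('a'): new char, reset run to 1
  Position 4 ('c'): new char, reset run to 1
  Position 5 ('c'): continues run of 'c', length=2
  Position 6 ('b'): new char, reset run to 1
  Position 7 ('b'): continues run of 'b', length=2
  Position 8 ('b'): continues run of 'b', length=3
  Position 9 ('c'): new char, reset run to 1
Longest run: 'b' with length 3

3


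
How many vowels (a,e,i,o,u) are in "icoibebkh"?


Input: icoibebkh
Checking each character:
  'i' at position 0: vowel (running total: 1)
  'c' at position 1: consonant
  'o' at position 2: vowel (running total: 2)
  'i' at position 3: vowel (running total: 3)
  'b' at position 4: consonant
  'e' at position 5: vowel (running total: 4)
  'b' at position 6: consonant
  'k' at position 7: consonant
  'h' at position 8: consonant
Total vowels: 4

4


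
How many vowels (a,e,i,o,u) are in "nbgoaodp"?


Input: nbgoaodp
Checking each character:
  'n' at position 0: consonant
  'b' at position 1: consonant
  'g' at position 2: consonant
  'o' at position 3: vowel (running total: 1)
  'a' at position 4: vowel (running total: 2)
  'o' at position 5: vowel (running total: 3)
  'd' at position 6: consonant
  'p' at position 7: consonant
Total vowels: 3

3


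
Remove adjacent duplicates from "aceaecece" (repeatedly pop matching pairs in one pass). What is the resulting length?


Input: aceaecece
Stack-based adjacent duplicate removal:
  Read 'a': push. Stack: a
  Read 'c': push. Stack: ac
  Read 'e': push. Stack: ace
  Read 'a': push. Stack: acea
  Read 'e': push. Stack: aceae
  Read 'c': push. Stack: aceaec
  Read 'e': push. Stack: aceaece
  Read 'c': push. Stack: aceaecec
  Read 'e': push. Stack: aceaecece
Final stack: "aceaecece" (length 9)

9


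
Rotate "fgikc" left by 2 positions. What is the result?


Input: "fgikc", rotate left by 2
First 2 characters: "fg"
Remaining characters: "ikc"
Concatenate remaining + first: "ikc" + "fg" = "ikcfg"

ikcfg


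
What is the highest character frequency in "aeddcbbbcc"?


Input: aeddcbbbcc
Character counts:
  'a': 1
  'b': 3
  'c': 3
  'd': 2
  'e': 1
Maximum frequency: 3

3


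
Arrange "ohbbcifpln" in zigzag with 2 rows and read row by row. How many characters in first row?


Zigzag "ohbbcifpln" into 2 rows:
Placing characters:
  'o' => row 0
  'h' => row 1
  'b' => row 0
  'b' => row 1
  'c' => row 0
  'i' => row 1
  'f' => row 0
  'p' => row 1
  'l' => row 0
  'n' => row 1
Rows:
  Row 0: "obcfl"
  Row 1: "hbipn"
First row length: 5

5


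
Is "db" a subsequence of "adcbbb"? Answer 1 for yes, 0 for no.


Check if "db" is a subsequence of "adcbbb"
Greedy scan:
  Position 0 ('a'): no match needed
  Position 1 ('d'): matches sub[0] = 'd'
  Position 2 ('c'): no match needed
  Position 3 ('b'): matches sub[1] = 'b'
  Position 4 ('b'): no match needed
  Position 5 ('b'): no match needed
All 2 characters matched => is a subsequence

1


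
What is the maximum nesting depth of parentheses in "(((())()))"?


Input: "(((())()))"
Tracking depth:
  Position 0 '(': depth becomes 1
  Position 1 '(': depth becomes 2
  Position 2 '(': depth becomes 3
  Position 3 '(': depth becomes 4
  Position 4 ')': depth becomes 3
  Position 5 ')': depth becomes 2
  Position 6 '(': depth becomes 3
  Position 7 ')': depth becomes 2
  Position 8 ')': depth becomes 1
  Position 9 ')': depth becomes 0
Maximum depth reached: 4

4


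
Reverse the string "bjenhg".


Input: bjenhg
Reading characters right to left:
  Position 5: 'g'
  Position 4: 'h'
  Position 3: 'n'
  Position 2: 'e'
  Position 1: 'j'
  Position 0: 'b'
Reversed: ghnejb

ghnejb


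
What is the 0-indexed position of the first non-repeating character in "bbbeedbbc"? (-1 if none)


Input: bbbeedbbc
Character frequencies:
  'b': 5
  'c': 1
  'd': 1
  'e': 2
Scanning left to right for freq == 1:
  Position 0 ('b'): freq=5, skip
  Position 1 ('b'): freq=5, skip
  Position 2 ('b'): freq=5, skip
  Position 3 ('e'): freq=2, skip
  Position 4 ('e'): freq=2, skip
  Position 5 ('d'): unique! => answer = 5

5


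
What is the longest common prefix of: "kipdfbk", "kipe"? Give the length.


Words: kipdfbk, kipe
  Position 0: all 'k' => match
  Position 1: all 'i' => match
  Position 2: all 'p' => match
  Position 3: ('d', 'e') => mismatch, stop
LCP = "kip" (length 3)

3


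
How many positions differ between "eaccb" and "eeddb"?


Comparing "eaccb" and "eeddb" position by position:
  Position 0: 'e' vs 'e' => same
  Position 1: 'a' vs 'e' => DIFFER
  Position 2: 'c' vs 'd' => DIFFER
  Position 3: 'c' vs 'd' => DIFFER
  Position 4: 'b' vs 'b' => same
Positions that differ: 3

3


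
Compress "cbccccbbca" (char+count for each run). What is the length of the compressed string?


Input: cbccccbbca
Runs:
  'c' x 1 => "c1"
  'b' x 1 => "b1"
  'c' x 4 => "c4"
  'b' x 2 => "b2"
  'c' x 1 => "c1"
  'a' x 1 => "a1"
Compressed: "c1b1c4b2c1a1"
Compressed length: 12

12


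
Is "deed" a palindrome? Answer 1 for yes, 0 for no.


Input: deed
Reversed: deed
  Compare pos 0 ('d') with pos 3 ('d'): match
  Compare pos 1 ('e') with pos 2 ('e'): match
Result: palindrome

1


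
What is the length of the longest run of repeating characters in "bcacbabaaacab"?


Input: "bcacbabaaacab"
Scanning for longest run:
  Position 1 ('c'): new char, reset run to 1
  Position 2 ('a'): new char, reset run to 1
  Position 3 ('c'): new char, reset run to 1
  Position 4 ('b'): new char, reset run to 1
  Position 5 ('a'): new char, reset run to 1
  Position 6 ('b'): new char, reset run to 1
  Position 7 ('a'): new char, reset run to 1
  Position 8 ('a'): continues run of 'a', length=2
  Position 9 ('a'): continues run of 'a', length=3
  Position 10 ('c'): new char, reset run to 1
  Position 11 ('a'): new char, reset run to 1
  Position 12 ('b'): new char, reset run to 1
Longest run: 'a' with length 3

3


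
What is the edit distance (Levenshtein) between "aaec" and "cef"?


Computing edit distance: "aaec" -> "cef"
DP table:
           c    e    f
      0    1    2    3
  a   1    1    2    3
  a   2    2    2    3
  e   3    3    2    3
  c   4    3    3    3
Edit distance = dp[4][3] = 3

3


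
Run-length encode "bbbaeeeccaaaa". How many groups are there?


Input: bbbaeeeccaaaa
Scanning for consecutive runs:
  Group 1: 'b' x 3 (positions 0-2)
  Group 2: 'a' x 1 (positions 3-3)
  Group 3: 'e' x 3 (positions 4-6)
  Group 4: 'c' x 2 (positions 7-8)
  Group 5: 'a' x 4 (positions 9-12)
Total groups: 5

5


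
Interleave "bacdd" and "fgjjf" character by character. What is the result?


Interleaving "bacdd" and "fgjjf":
  Position 0: 'b' from first, 'f' from second => "bf"
  Position 1: 'a' from first, 'g' from second => "ag"
  Position 2: 'c' from first, 'j' from second => "cj"
  Position 3: 'd' from first, 'j' from second => "dj"
  Position 4: 'd' from first, 'f' from second => "df"
Result: bfagcjdjdf

bfagcjdjdf


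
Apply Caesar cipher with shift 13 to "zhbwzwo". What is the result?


Caesar cipher: shift "zhbwzwo" by 13
  'z' (pos 25) + 13 = pos 12 = 'm'
  'h' (pos 7) + 13 = pos 20 = 'u'
  'b' (pos 1) + 13 = pos 14 = 'o'
  'w' (pos 22) + 13 = pos 9 = 'j'
  'z' (pos 25) + 13 = pos 12 = 'm'
  'w' (pos 22) + 13 = pos 9 = 'j'
  'o' (pos 14) + 13 = pos 1 = 'b'
Result: muojmjb

muojmjb


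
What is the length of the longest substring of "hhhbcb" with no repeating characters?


Input: "hhhbcb"
Sliding window (track last position of each char):
  Position 0 ('h'): window [0,0] length 1 -- new best
  Position 1 ('h'): repeat (last at 0), move window start to 1
  Position 1 ('h'): window [1,1] length 1
  Position 2 ('h'): repeat (last at 1), move window start to 2
  Position 2 ('h'): window [2,2] length 1
  Position 3 ('b'): window [2,3] length 2 -- new best
  Position 4 ('c'): window [2,4] length 3 -- new best
  Position 5 ('b'): repeat (last at 3), move window start to 4
  Position 5 ('b'): window [4,5] length 2
Longest substring with no repeats: "hbc" with length 3

3


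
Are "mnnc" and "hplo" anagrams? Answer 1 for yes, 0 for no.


Strings: "mnnc", "hplo"
Sorted first:  cmnn
Sorted second: hlop
Differ at position 0: 'c' vs 'h' => not anagrams

0


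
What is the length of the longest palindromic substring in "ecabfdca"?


Input: "ecabfdca"
Checking substrings for palindromes:
  No multi-char palindromic substrings found
Longest palindromic substring: "e" with length 1

1


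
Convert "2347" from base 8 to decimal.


Input: "2347" in base 8
Positional expansion:
  Digit '2' (value 2) x 8^3 = 1024
  Digit '3' (value 3) x 8^2 = 192
  Digit '4' (value 4) x 8^1 = 32
  Digit '7' (value 7) x 8^0 = 7
Sum = 1255

1255


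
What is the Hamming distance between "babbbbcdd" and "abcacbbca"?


Comparing "babbbbcdd" and "abcacbbca" position by position:
  Position 0: 'b' vs 'a' => differ
  Position 1: 'a' vs 'b' => differ
  Position 2: 'b' vs 'c' => differ
  Position 3: 'b' vs 'a' => differ
  Position 4: 'b' vs 'c' => differ
  Position 5: 'b' vs 'b' => same
  Position 6: 'c' vs 'b' => differ
  Position 7: 'd' vs 'c' => differ
  Position 8: 'd' vs 'a' => differ
Total differences (Hamming distance): 8

8


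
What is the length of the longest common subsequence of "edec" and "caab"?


LCS of "edec" and "caab"
DP table:
           c    a    a    b
      0    0    0    0    0
  e   0    0    0    0    0
  d   0    0    0    0    0
  e   0    0    0    0    0
  c   0    1    1    1    1
LCS length = dp[4][4] = 1

1


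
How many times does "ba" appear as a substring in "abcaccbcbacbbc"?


Searching for "ba" in "abcaccbcbacbbc"
Scanning each position:
  Position 0: "ab" => no
  Position 1: "bc" => no
  Position 2: "ca" => no
  Position 3: "ac" => no
  Position 4: "cc" => no
  Position 5: "cb" => no
  Position 6: "bc" => no
  Position 7: "cb" => no
  Position 8: "ba" => MATCH
  Position 9: "ac" => no
  Position 10: "cb" => no
  Position 11: "bb" => no
  Position 12: "bc" => no
Total occurrences: 1

1


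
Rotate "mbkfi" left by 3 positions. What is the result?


Input: "mbkfi", rotate left by 3
First 3 characters: "mbk"
Remaining characters: "fi"
Concatenate remaining + first: "fi" + "mbk" = "fimbk"

fimbk


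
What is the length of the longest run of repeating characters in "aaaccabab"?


Input: "aaaccabab"
Scanning for longest run:
  Position 1 ('a'): continues run of 'a', length=2
  Position 2 ('a'): continues run of 'a', length=3
  Position 3 ('c'): new char, reset run to 1
  Position 4 ('c'): continues run of 'c', length=2
  Position 5 ('a'): new char, reset run to 1
  Position 6 ('b'): new char, reset run to 1
  Position 7 ('a'): new char, reset run to 1
  Position 8 ('b'): new char, reset run to 1
Longest run: 'a' with length 3

3


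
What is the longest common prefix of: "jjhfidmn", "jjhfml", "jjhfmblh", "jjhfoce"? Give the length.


Words: jjhfidmn, jjhfml, jjhfmblh, jjhfoce
  Position 0: all 'j' => match
  Position 1: all 'j' => match
  Position 2: all 'h' => match
  Position 3: all 'f' => match
  Position 4: ('i', 'm', 'm', 'o') => mismatch, stop
LCP = "jjhf" (length 4)

4


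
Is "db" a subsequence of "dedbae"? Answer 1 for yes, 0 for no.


Check if "db" is a subsequence of "dedbae"
Greedy scan:
  Position 0 ('d'): matches sub[0] = 'd'
  Position 1 ('e'): no match needed
  Position 2 ('d'): no match needed
  Position 3 ('b'): matches sub[1] = 'b'
  Position 4 ('a'): no match needed
  Position 5 ('e'): no match needed
All 2 characters matched => is a subsequence

1


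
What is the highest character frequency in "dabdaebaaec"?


Input: dabdaebaaec
Character counts:
  'a': 4
  'b': 2
  'c': 1
  'd': 2
  'e': 2
Maximum frequency: 4

4


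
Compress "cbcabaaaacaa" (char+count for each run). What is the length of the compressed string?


Input: cbcabaaaacaa
Runs:
  'c' x 1 => "c1"
  'b' x 1 => "b1"
  'c' x 1 => "c1"
  'a' x 1 => "a1"
  'b' x 1 => "b1"
  'a' x 4 => "a4"
  'c' x 1 => "c1"
  'a' x 2 => "a2"
Compressed: "c1b1c1a1b1a4c1a2"
Compressed length: 16

16


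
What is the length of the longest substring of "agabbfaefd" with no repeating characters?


Input: "agabbfaefd"
Sliding window (track last position of each char):
  Position 0 ('a'): window [0,0] length 1 -- new best
  Position 1 ('g'): window [0,1] length 2 -- new best
  Position 2 ('a'): repeat (last at 0), move window start to 1
  Position 2 ('a'): window [1,2] length 2
  Position 3 ('b'): window [1,3] length 3 -- new best
  Position 4 ('b'): repeat (last at 3), move window start to 4
  Position 4 ('b'): window [4,4] length 1
  Position 5 ('f'): window [4,5] length 2
  Position 6 ('a'): window [4,6] length 3
  Position 7 ('e'): window [4,7] length 4 -- new best
  Position 8 ('f'): repeat (last at 5), move window start to 6
  Position 8 ('f'): window [6,8] length 3
  Position 9 ('d'): window [6,9] length 4
Longest substring with no repeats: "bfae" with length 4

4


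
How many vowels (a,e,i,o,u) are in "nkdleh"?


Input: nkdleh
Checking each character:
  'n' at position 0: consonant
  'k' at position 1: consonant
  'd' at position 2: consonant
  'l' at position 3: consonant
  'e' at position 4: vowel (running total: 1)
  'h' at position 5: consonant
Total vowels: 1

1


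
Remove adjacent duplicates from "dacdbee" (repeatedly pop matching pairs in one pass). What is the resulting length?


Input: dacdbee
Stack-based adjacent duplicate removal:
  Read 'd': push. Stack: d
  Read 'a': push. Stack: da
  Read 'c': push. Stack: dac
  Read 'd': push. Stack: dacd
  Read 'b': push. Stack: dacdb
  Read 'e': push. Stack: dacdbe
  Read 'e': matches stack top 'e' => pop. Stack: dacdb
Final stack: "dacdb" (length 5)

5


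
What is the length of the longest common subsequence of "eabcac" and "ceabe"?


LCS of "eabcac" and "ceabe"
DP table:
           c    e    a    b    e
      0    0    0    0    0    0
  e   0    0    1    1    1    1
  a   0    0    1    2    2    2
  b   0    0    1    2    3    3
  c   0    1    1    2    3    3
  a   0    1    1    2    3    3
  c   0    1    1    2    3    3
LCS length = dp[6][5] = 3

3


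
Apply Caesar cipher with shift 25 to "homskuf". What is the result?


Caesar cipher: shift "homskuf" by 25
  'h' (pos 7) + 25 = pos 6 = 'g'
  'o' (pos 14) + 25 = pos 13 = 'n'
  'm' (pos 12) + 25 = pos 11 = 'l'
  's' (pos 18) + 25 = pos 17 = 'r'
  'k' (pos 10) + 25 = pos 9 = 'j'
  'u' (pos 20) + 25 = pos 19 = 't'
  'f' (pos 5) + 25 = pos 4 = 'e'
Result: gnlrjte

gnlrjte


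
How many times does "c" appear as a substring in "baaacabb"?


Searching for "c" in "baaacabb"
Scanning each position:
  Position 0: "b" => no
  Position 1: "a" => no
  Position 2: "a" => no
  Position 3: "a" => no
  Position 4: "c" => MATCH
  Position 5: "a" => no
  Position 6: "b" => no
  Position 7: "b" => no
Total occurrences: 1

1


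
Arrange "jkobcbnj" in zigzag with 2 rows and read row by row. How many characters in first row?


Zigzag "jkobcbnj" into 2 rows:
Placing characters:
  'j' => row 0
  'k' => row 1
  'o' => row 0
  'b' => row 1
  'c' => row 0
  'b' => row 1
  'n' => row 0
  'j' => row 1
Rows:
  Row 0: "jocn"
  Row 1: "kbbj"
First row length: 4

4


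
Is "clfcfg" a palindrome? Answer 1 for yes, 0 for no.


Input: clfcfg
Reversed: gfcflc
  Compare pos 0 ('c') with pos 5 ('g'): MISMATCH
  Compare pos 1 ('l') with pos 4 ('f'): MISMATCH
  Compare pos 2 ('f') with pos 3 ('c'): MISMATCH
Result: not a palindrome

0


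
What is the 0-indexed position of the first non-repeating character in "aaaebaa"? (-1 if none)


Input: aaaebaa
Character frequencies:
  'a': 5
  'b': 1
  'e': 1
Scanning left to right for freq == 1:
  Position 0 ('a'): freq=5, skip
  Position 1 ('a'): freq=5, skip
  Position 2 ('a'): freq=5, skip
  Position 3 ('e'): unique! => answer = 3

3


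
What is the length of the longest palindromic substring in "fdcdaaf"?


Input: "fdcdaaf"
Checking substrings for palindromes:
  [1:4] "dcd" (len 3) => palindrome
  [4:6] "aa" (len 2) => palindrome
Longest palindromic substring: "dcd" with length 3

3


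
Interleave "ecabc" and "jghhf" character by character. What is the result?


Interleaving "ecabc" and "jghhf":
  Position 0: 'e' from first, 'j' from second => "ej"
  Position 1: 'c' from first, 'g' from second => "cg"
  Position 2: 'a' from first, 'h' from second => "ah"
  Position 3: 'b' from first, 'h' from second => "bh"
  Position 4: 'c' from first, 'f' from second => "cf"
Result: ejcgahbhcf

ejcgahbhcf


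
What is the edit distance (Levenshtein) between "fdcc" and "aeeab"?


Computing edit distance: "fdcc" -> "aeeab"
DP table:
           a    e    e    a    b
      0    1    2    3    4    5
  f   1    1    2    3    4    5
  d   2    2    2    3    4    5
  c   3    3    3    3    4    5
  c   4    4    4    4    4    5
Edit distance = dp[4][5] = 5

5


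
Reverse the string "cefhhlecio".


Input: cefhhlecio
Reading characters right to left:
  Position 9: 'o'
  Position 8: 'i'
  Position 7: 'c'
  Position 6: 'e'
  Position 5: 'l'
  Position 4: 'h'
  Position 3: 'h'
  Position 2: 'f'
  Position 1: 'e'
  Position 0: 'c'
Reversed: oicelhhfec

oicelhhfec


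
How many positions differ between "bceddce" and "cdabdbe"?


Comparing "bceddce" and "cdabdbe" position by position:
  Position 0: 'b' vs 'c' => DIFFER
  Position 1: 'c' vs 'd' => DIFFER
  Position 2: 'e' vs 'a' => DIFFER
  Position 3: 'd' vs 'b' => DIFFER
  Position 4: 'd' vs 'd' => same
  Position 5: 'c' vs 'b' => DIFFER
  Position 6: 'e' vs 'e' => same
Positions that differ: 5

5


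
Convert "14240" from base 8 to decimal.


Input: "14240" in base 8
Positional expansion:
  Digit '1' (value 1) x 8^4 = 4096
  Digit '4' (value 4) x 8^3 = 2048
  Digit '2' (value 2) x 8^2 = 128
  Digit '4' (value 4) x 8^1 = 32
  Digit '0' (value 0) x 8^0 = 0
Sum = 6304

6304


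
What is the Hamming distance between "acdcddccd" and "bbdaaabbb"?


Comparing "acdcddccd" and "bbdaaabbb" position by position:
  Position 0: 'a' vs 'b' => differ
  Position 1: 'c' vs 'b' => differ
  Position 2: 'd' vs 'd' => same
  Position 3: 'c' vs 'a' => differ
  Position 4: 'd' vs 'a' => differ
  Position 5: 'd' vs 'a' => differ
  Position 6: 'c' vs 'b' => differ
  Position 7: 'c' vs 'b' => differ
  Position 8: 'd' vs 'b' => differ
Total differences (Hamming distance): 8

8


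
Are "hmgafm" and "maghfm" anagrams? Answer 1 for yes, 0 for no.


Strings: "hmgafm", "maghfm"
Sorted first:  afghmm
Sorted second: afghmm
Sorted forms match => anagrams

1


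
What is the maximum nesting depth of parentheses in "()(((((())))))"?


Input: "()(((((())))))"
Tracking depth:
  Position 0 '(': depth becomes 1
  Position 1 ')': depth becomes 0
  Position 2 '(': depth becomes 1
  Position 3 '(': depth becomes 2
  Position 4 '(': depth becomes 3
  Position 5 '(': depth becomes 4
  Position 6 '(': depth becomes 5
  Position 7 '(': depth becomes 6
  Position 8 ')': depth becomes 5
  Position 9 ')': depth becomes 4
  Position 10 ')': depth becomes 3
  Position 11 ')': depth becomes 2
  Position 12 ')': depth becomes 1
  Position 13 ')': depth becomes 0
Maximum depth reached: 6

6
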